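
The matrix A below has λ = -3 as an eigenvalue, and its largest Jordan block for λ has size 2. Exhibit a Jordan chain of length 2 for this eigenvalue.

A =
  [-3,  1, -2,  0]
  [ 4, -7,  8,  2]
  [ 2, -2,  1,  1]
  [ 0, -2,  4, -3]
A Jordan chain for λ = -3 of length 2:
v_1 = (0, 4, 2, 0)ᵀ
v_2 = (1, 0, 0, 0)ᵀ

Let N = A − (-3)·I. We want v_2 with N^2 v_2 = 0 but N^1 v_2 ≠ 0; then v_{j-1} := N · v_j for j = 2, …, 2.

Pick v_2 = (1, 0, 0, 0)ᵀ.
Then v_1 = N · v_2 = (0, 4, 2, 0)ᵀ.

Sanity check: (A − (-3)·I) v_1 = (0, 0, 0, 0)ᵀ = 0. ✓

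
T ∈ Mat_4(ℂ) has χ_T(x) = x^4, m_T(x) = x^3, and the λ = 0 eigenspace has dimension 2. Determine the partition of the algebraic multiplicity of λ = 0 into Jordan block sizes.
Block sizes for λ = 0: [3, 1]

Step 1 — from the characteristic polynomial, algebraic multiplicity of λ = 0 is 4. From dim ker(T − (0)·I) = 2, there are exactly 2 Jordan blocks for λ = 0.
Step 2 — from the minimal polynomial, the factor (x − 0)^3 tells us the largest block for λ = 0 has size 3.
Step 3 — with total size 4, 2 blocks, and largest block 3, the block sizes (in nonincreasing order) are [3, 1].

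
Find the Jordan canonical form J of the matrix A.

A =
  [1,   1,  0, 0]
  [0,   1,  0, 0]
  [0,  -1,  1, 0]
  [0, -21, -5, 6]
J_2(1) ⊕ J_1(1) ⊕ J_1(6)

The characteristic polynomial is
  det(x·I − A) = x^4 - 9*x^3 + 21*x^2 - 19*x + 6 = (x - 6)*(x - 1)^3

Eigenvalues and multiplicities (the geometric multiplicity of λ is n − rank(A − λI), which equals the number of Jordan blocks for λ):
  λ = 1: algebraic multiplicity = 3, geometric multiplicity = 2
  λ = 6: algebraic multiplicity = 1, geometric multiplicity = 1

Determining the block sizes for each eigenvalue:
  λ = 1: 2 blocks summing to 3 forces exactly one block of size 2 and the rest size 1 → block sizes [2, 1]
  λ = 6: one block (gm = 1), so the single block has size am = 1 → block sizes [1]

Assembling the blocks gives a Jordan form
J =
  [1, 1, 0, 0]
  [0, 1, 0, 0]
  [0, 0, 1, 0]
  [0, 0, 0, 6]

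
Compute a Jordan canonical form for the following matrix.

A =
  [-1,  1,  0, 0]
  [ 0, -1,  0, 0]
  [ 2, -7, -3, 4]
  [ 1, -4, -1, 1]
J_2(-1) ⊕ J_2(-1)

The characteristic polynomial is
  det(x·I − A) = x^4 + 4*x^3 + 6*x^2 + 4*x + 1 = (x + 1)^4

Eigenvalues and multiplicities (the geometric multiplicity of λ is n − rank(A − λI), which equals the number of Jordan blocks for λ):
  λ = -1: algebraic multiplicity = 4, geometric multiplicity = 2

Determining the block sizes for each eigenvalue:
  λ = -1: with am = 4 and gm = 2, the partition is not yet determined (e.g. several partitions of 4 into 2 parts exist). Let N = A − (-1)·I. Computing rank(N^1) = 2, rank(N^2) = 0; the number of blocks of size ≥ j is rank(N^{j−1}) − rank(N^j), giving [2, 2]. So we have 2 block(s) of size 2 → block sizes [2, 2]

Assembling the blocks gives a Jordan form
J =
  [-1,  1,  0,  0]
  [ 0, -1,  0,  0]
  [ 0,  0, -1,  1]
  [ 0,  0,  0, -1]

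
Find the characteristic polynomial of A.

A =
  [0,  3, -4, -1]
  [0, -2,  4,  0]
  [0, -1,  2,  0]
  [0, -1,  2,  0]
x^4

Expanding det(x·I − A) (e.g. by cofactor expansion or by noting that A is similar to its Jordan form J, which has the same characteristic polynomial as A) gives
  χ_A(x) = x^4
which factors as x^4. The eigenvalues (with algebraic multiplicities) are λ = 0 with multiplicity 4.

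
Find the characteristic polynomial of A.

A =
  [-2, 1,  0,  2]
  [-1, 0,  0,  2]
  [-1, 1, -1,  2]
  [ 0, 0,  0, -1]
x^4 + 4*x^3 + 6*x^2 + 4*x + 1

Expanding det(x·I − A) (e.g. by cofactor expansion or by noting that A is similar to its Jordan form J, which has the same characteristic polynomial as A) gives
  χ_A(x) = x^4 + 4*x^3 + 6*x^2 + 4*x + 1
which factors as (x + 1)^4. The eigenvalues (with algebraic multiplicities) are λ = -1 with multiplicity 4.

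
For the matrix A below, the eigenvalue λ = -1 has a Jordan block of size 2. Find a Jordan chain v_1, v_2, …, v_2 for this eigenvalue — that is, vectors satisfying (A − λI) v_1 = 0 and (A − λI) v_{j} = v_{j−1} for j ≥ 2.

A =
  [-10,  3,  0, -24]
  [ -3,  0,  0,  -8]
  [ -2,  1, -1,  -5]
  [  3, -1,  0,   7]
A Jordan chain for λ = -1 of length 2:
v_1 = (-9, -3, -2, 3)ᵀ
v_2 = (1, 0, 0, 0)ᵀ

Let N = A − (-1)·I. We want v_2 with N^2 v_2 = 0 but N^1 v_2 ≠ 0; then v_{j-1} := N · v_j for j = 2, …, 2.

Pick v_2 = (1, 0, 0, 0)ᵀ.
Then v_1 = N · v_2 = (-9, -3, -2, 3)ᵀ.

Sanity check: (A − (-1)·I) v_1 = (0, 0, 0, 0)ᵀ = 0. ✓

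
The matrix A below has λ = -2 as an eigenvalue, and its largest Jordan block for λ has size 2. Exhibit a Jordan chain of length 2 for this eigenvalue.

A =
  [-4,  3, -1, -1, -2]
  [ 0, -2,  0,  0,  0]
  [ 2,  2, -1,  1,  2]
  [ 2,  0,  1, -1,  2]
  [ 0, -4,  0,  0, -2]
A Jordan chain for λ = -2 of length 2:
v_1 = (-2, 0, 2, 2, 0)ᵀ
v_2 = (1, 0, 0, 0, 0)ᵀ

Let N = A − (-2)·I. We want v_2 with N^2 v_2 = 0 but N^1 v_2 ≠ 0; then v_{j-1} := N · v_j for j = 2, …, 2.

Pick v_2 = (1, 0, 0, 0, 0)ᵀ.
Then v_1 = N · v_2 = (-2, 0, 2, 2, 0)ᵀ.

Sanity check: (A − (-2)·I) v_1 = (0, 0, 0, 0, 0)ᵀ = 0. ✓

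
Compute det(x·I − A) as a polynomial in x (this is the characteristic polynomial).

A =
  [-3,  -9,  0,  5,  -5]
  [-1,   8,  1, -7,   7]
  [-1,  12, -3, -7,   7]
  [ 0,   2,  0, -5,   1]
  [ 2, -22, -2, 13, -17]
x^5 + 20*x^4 + 160*x^3 + 640*x^2 + 1280*x + 1024

Expanding det(x·I − A) (e.g. by cofactor expansion or by noting that A is similar to its Jordan form J, which has the same characteristic polynomial as A) gives
  χ_A(x) = x^5 + 20*x^4 + 160*x^3 + 640*x^2 + 1280*x + 1024
which factors as (x + 4)^5. The eigenvalues (with algebraic multiplicities) are λ = -4 with multiplicity 5.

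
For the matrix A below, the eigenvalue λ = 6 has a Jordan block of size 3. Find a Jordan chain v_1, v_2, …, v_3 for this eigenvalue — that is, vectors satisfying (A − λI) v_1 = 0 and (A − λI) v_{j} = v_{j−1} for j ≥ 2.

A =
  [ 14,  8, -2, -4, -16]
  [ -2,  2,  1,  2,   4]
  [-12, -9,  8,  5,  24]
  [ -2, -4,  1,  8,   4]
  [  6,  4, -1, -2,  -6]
A Jordan chain for λ = 6 of length 3:
v_1 = (2, -1, -2, -1, 1)ᵀ
v_2 = (8, -4, -9, -4, 4)ᵀ
v_3 = (0, 1, 0, 0, 0)ᵀ

Let N = A − (6)·I. We want v_3 with N^3 v_3 = 0 but N^2 v_3 ≠ 0; then v_{j-1} := N · v_j for j = 3, …, 2.

Pick v_3 = (0, 1, 0, 0, 0)ᵀ.
Then v_2 = N · v_3 = (8, -4, -9, -4, 4)ᵀ.
Then v_1 = N · v_2 = (2, -1, -2, -1, 1)ᵀ.

Sanity check: (A − (6)·I) v_1 = (0, 0, 0, 0, 0)ᵀ = 0. ✓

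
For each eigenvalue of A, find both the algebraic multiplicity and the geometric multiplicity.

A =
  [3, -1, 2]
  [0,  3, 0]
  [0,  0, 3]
λ = 3: alg = 3, geom = 2

Step 1 — factor the characteristic polynomial to read off the algebraic multiplicities:
  χ_A(x) = (x - 3)^3

Step 2 — compute geometric multiplicities via the rank-nullity identity g(λ) = n − rank(A − λI):
  rank(A − (3)·I) = 1, so dim ker(A − (3)·I) = n − 1 = 2

Summary:
  λ = 3: algebraic multiplicity = 3, geometric multiplicity = 2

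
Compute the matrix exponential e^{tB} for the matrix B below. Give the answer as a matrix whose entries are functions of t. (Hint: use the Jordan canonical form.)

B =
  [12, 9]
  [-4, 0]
e^{tB} =
  [6*t*exp(6*t) + exp(6*t), 9*t*exp(6*t)]
  [-4*t*exp(6*t), -6*t*exp(6*t) + exp(6*t)]

Strategy: write B = P · J · P⁻¹ where J is a Jordan canonical form, so e^{tB} = P · e^{tJ} · P⁻¹, and e^{tJ} can be computed block-by-block.

B has Jordan form
J =
  [6, 1]
  [0, 6]
(up to reordering of blocks).

Per-block formulas:
  For a 2×2 Jordan block J_2(6): exp(t · J_2(6)) = e^(6t)·(I + t·N), where N is the 2×2 nilpotent shift.

After assembling e^{tJ} and conjugating by P, we get:

e^{tB} =
  [6*t*exp(6*t) + exp(6*t), 9*t*exp(6*t)]
  [-4*t*exp(6*t), -6*t*exp(6*t) + exp(6*t)]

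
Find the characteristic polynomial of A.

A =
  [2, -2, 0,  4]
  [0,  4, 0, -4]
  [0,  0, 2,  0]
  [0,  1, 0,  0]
x^4 - 8*x^3 + 24*x^2 - 32*x + 16

Expanding det(x·I − A) (e.g. by cofactor expansion or by noting that A is similar to its Jordan form J, which has the same characteristic polynomial as A) gives
  χ_A(x) = x^4 - 8*x^3 + 24*x^2 - 32*x + 16
which factors as (x - 2)^4. The eigenvalues (with algebraic multiplicities) are λ = 2 with multiplicity 4.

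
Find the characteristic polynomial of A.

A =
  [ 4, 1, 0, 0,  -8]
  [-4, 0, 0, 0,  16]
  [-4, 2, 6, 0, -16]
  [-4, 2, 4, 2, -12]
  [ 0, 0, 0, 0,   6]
x^5 - 18*x^4 + 120*x^3 - 368*x^2 + 528*x - 288

Expanding det(x·I − A) (e.g. by cofactor expansion or by noting that A is similar to its Jordan form J, which has the same characteristic polynomial as A) gives
  χ_A(x) = x^5 - 18*x^4 + 120*x^3 - 368*x^2 + 528*x - 288
which factors as (x - 6)^2*(x - 2)^3. The eigenvalues (with algebraic multiplicities) are λ = 2 with multiplicity 3, λ = 6 with multiplicity 2.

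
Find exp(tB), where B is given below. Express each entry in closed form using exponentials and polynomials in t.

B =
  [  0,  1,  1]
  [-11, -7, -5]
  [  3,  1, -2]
e^{tB} =
  [t^2*exp(-3*t)/2 + 3*t*exp(-3*t) + exp(-3*t), t*exp(-3*t), -t^2*exp(-3*t)/2 + t*exp(-3*t)]
  [-2*t^2*exp(-3*t) - 11*t*exp(-3*t), -4*t*exp(-3*t) + exp(-3*t), 2*t^2*exp(-3*t) - 5*t*exp(-3*t)]
  [t^2*exp(-3*t)/2 + 3*t*exp(-3*t), t*exp(-3*t), -t^2*exp(-3*t)/2 + t*exp(-3*t) + exp(-3*t)]

Strategy: write B = P · J · P⁻¹ where J is a Jordan canonical form, so e^{tB} = P · e^{tJ} · P⁻¹, and e^{tJ} can be computed block-by-block.

B has Jordan form
J =
  [-3,  1,  0]
  [ 0, -3,  1]
  [ 0,  0, -3]
(up to reordering of blocks).

Per-block formulas:
  For a 3×3 Jordan block J_3(-3): exp(t · J_3(-3)) = e^(-3t)·(I + t·N + (t^2/2)·N^2), where N is the 3×3 nilpotent shift.

After assembling e^{tJ} and conjugating by P, we get:

e^{tB} =
  [t^2*exp(-3*t)/2 + 3*t*exp(-3*t) + exp(-3*t), t*exp(-3*t), -t^2*exp(-3*t)/2 + t*exp(-3*t)]
  [-2*t^2*exp(-3*t) - 11*t*exp(-3*t), -4*t*exp(-3*t) + exp(-3*t), 2*t^2*exp(-3*t) - 5*t*exp(-3*t)]
  [t^2*exp(-3*t)/2 + 3*t*exp(-3*t), t*exp(-3*t), -t^2*exp(-3*t)/2 + t*exp(-3*t) + exp(-3*t)]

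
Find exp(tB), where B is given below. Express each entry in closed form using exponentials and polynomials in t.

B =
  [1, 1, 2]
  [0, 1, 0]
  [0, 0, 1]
e^{tB} =
  [exp(t), t*exp(t), 2*t*exp(t)]
  [0, exp(t), 0]
  [0, 0, exp(t)]

Strategy: write B = P · J · P⁻¹ where J is a Jordan canonical form, so e^{tB} = P · e^{tJ} · P⁻¹, and e^{tJ} can be computed block-by-block.

B has Jordan form
J =
  [1, 1, 0]
  [0, 1, 0]
  [0, 0, 1]
(up to reordering of blocks).

Per-block formulas:
  For a 1×1 block at λ = 1: exp(t · [1]) = [e^(1t)].
  For a 2×2 Jordan block J_2(1): exp(t · J_2(1)) = e^(1t)·(I + t·N), where N is the 2×2 nilpotent shift.

After assembling e^{tJ} and conjugating by P, we get:

e^{tB} =
  [exp(t), t*exp(t), 2*t*exp(t)]
  [0, exp(t), 0]
  [0, 0, exp(t)]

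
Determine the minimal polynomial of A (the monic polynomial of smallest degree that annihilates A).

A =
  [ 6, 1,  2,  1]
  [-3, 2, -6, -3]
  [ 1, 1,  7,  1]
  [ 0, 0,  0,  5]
x^2 - 10*x + 25

The characteristic polynomial is χ_A(x) = (x - 5)^4, so the eigenvalues are known. The minimal polynomial is
  m_A(x) = Π_λ (x − λ)^{k_λ}
where k_λ is the size of the *largest* Jordan block for λ (equivalently, the smallest k with (A − λI)^k v = 0 for every generalised eigenvector v of λ).

  λ = 5: largest Jordan block has size 2, contributing (x − 5)^2

So m_A(x) = (x - 5)^2 = x^2 - 10*x + 25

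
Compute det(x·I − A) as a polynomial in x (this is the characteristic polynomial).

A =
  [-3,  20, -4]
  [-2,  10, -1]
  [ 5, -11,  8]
x^3 - 15*x^2 + 75*x - 125

Expanding det(x·I − A) (e.g. by cofactor expansion or by noting that A is similar to its Jordan form J, which has the same characteristic polynomial as A) gives
  χ_A(x) = x^3 - 15*x^2 + 75*x - 125
which factors as (x - 5)^3. The eigenvalues (with algebraic multiplicities) are λ = 5 with multiplicity 3.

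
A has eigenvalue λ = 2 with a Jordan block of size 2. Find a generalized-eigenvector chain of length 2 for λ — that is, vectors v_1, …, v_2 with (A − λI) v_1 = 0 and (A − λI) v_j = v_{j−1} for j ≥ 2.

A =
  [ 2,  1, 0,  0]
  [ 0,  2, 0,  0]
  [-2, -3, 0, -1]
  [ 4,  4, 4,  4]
A Jordan chain for λ = 2 of length 2:
v_1 = (0, 0, -2, 4)ᵀ
v_2 = (1, 0, 0, 0)ᵀ

Let N = A − (2)·I. We want v_2 with N^2 v_2 = 0 but N^1 v_2 ≠ 0; then v_{j-1} := N · v_j for j = 2, …, 2.

Pick v_2 = (1, 0, 0, 0)ᵀ.
Then v_1 = N · v_2 = (0, 0, -2, 4)ᵀ.

Sanity check: (A − (2)·I) v_1 = (0, 0, 0, 0)ᵀ = 0. ✓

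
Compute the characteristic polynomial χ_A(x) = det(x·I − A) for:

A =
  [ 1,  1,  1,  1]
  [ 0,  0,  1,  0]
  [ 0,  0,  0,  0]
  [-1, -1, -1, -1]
x^4

Expanding det(x·I − A) (e.g. by cofactor expansion or by noting that A is similar to its Jordan form J, which has the same characteristic polynomial as A) gives
  χ_A(x) = x^4
which factors as x^4. The eigenvalues (with algebraic multiplicities) are λ = 0 with multiplicity 4.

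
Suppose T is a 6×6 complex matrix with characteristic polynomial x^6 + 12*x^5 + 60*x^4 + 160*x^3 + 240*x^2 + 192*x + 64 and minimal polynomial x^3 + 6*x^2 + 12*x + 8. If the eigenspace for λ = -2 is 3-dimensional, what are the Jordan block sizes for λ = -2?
Block sizes for λ = -2: [3, 2, 1]

Step 1 — from the characteristic polynomial, algebraic multiplicity of λ = -2 is 6. From dim ker(T − (-2)·I) = 3, there are exactly 3 Jordan blocks for λ = -2.
Step 2 — from the minimal polynomial, the factor (x + 2)^3 tells us the largest block for λ = -2 has size 3.
Step 3 — with total size 6, 3 blocks, and largest block 3, the block sizes (in nonincreasing order) are [3, 2, 1].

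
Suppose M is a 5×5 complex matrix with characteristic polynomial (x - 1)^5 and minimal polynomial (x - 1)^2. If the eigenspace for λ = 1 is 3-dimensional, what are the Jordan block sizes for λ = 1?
Block sizes for λ = 1: [2, 2, 1]

Step 1 — from the characteristic polynomial, algebraic multiplicity of λ = 1 is 5. From dim ker(M − (1)·I) = 3, there are exactly 3 Jordan blocks for λ = 1.
Step 2 — from the minimal polynomial, the factor (x − 1)^2 tells us the largest block for λ = 1 has size 2.
Step 3 — with total size 5, 3 blocks, and largest block 2, the block sizes (in nonincreasing order) are [2, 2, 1].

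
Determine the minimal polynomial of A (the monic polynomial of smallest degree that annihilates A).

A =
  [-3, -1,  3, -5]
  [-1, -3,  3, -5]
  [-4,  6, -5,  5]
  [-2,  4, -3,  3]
x^2 + 4*x + 4

The characteristic polynomial is χ_A(x) = (x + 2)^4, so the eigenvalues are known. The minimal polynomial is
  m_A(x) = Π_λ (x − λ)^{k_λ}
where k_λ is the size of the *largest* Jordan block for λ (equivalently, the smallest k with (A − λI)^k v = 0 for every generalised eigenvector v of λ).

  λ = -2: largest Jordan block has size 2, contributing (x + 2)^2

So m_A(x) = (x + 2)^2 = x^2 + 4*x + 4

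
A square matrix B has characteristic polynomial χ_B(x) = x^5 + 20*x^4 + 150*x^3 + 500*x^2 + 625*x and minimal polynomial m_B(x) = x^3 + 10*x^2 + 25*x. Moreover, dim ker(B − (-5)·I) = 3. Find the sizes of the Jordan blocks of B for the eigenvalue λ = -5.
Block sizes for λ = -5: [2, 1, 1]

Step 1 — from the characteristic polynomial, algebraic multiplicity of λ = -5 is 4. From dim ker(B − (-5)·I) = 3, there are exactly 3 Jordan blocks for λ = -5.
Step 2 — from the minimal polynomial, the factor (x + 5)^2 tells us the largest block for λ = -5 has size 2.
Step 3 — with total size 4, 3 blocks, and largest block 2, the block sizes (in nonincreasing order) are [2, 1, 1].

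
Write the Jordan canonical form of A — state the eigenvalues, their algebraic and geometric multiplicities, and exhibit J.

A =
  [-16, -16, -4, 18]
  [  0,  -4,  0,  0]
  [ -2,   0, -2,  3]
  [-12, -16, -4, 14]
J_1(-4) ⊕ J_1(-4) ⊕ J_2(0)

The characteristic polynomial is
  det(x·I − A) = x^4 + 8*x^3 + 16*x^2 = x^2*(x + 4)^2

Eigenvalues and multiplicities (the geometric multiplicity of λ is n − rank(A − λI), which equals the number of Jordan blocks for λ):
  λ = -4: algebraic multiplicity = 2, geometric multiplicity = 2
  λ = 0: algebraic multiplicity = 2, geometric multiplicity = 1

Determining the block sizes for each eigenvalue:
  λ = -4: gm = am = 2, so every block has size 1 → block sizes [1, 1]
  λ = 0: one block (gm = 1), so the single block has size am = 2 → block sizes [2]

Assembling the blocks gives a Jordan form
J =
  [-4,  0, 0, 0]
  [ 0, -4, 0, 0]
  [ 0,  0, 0, 1]
  [ 0,  0, 0, 0]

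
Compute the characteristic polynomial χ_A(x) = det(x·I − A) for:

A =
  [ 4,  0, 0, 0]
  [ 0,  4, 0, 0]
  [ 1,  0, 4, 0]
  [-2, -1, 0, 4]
x^4 - 16*x^3 + 96*x^2 - 256*x + 256

Expanding det(x·I − A) (e.g. by cofactor expansion or by noting that A is similar to its Jordan form J, which has the same characteristic polynomial as A) gives
  χ_A(x) = x^4 - 16*x^3 + 96*x^2 - 256*x + 256
which factors as (x - 4)^4. The eigenvalues (with algebraic multiplicities) are λ = 4 with multiplicity 4.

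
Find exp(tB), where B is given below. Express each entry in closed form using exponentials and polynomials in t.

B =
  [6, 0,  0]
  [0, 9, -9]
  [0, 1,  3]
e^{tB} =
  [exp(6*t), 0, 0]
  [0, 3*t*exp(6*t) + exp(6*t), -9*t*exp(6*t)]
  [0, t*exp(6*t), -3*t*exp(6*t) + exp(6*t)]

Strategy: write B = P · J · P⁻¹ where J is a Jordan canonical form, so e^{tB} = P · e^{tJ} · P⁻¹, and e^{tJ} can be computed block-by-block.

B has Jordan form
J =
  [6, 1, 0]
  [0, 6, 0]
  [0, 0, 6]
(up to reordering of blocks).

Per-block formulas:
  For a 2×2 Jordan block J_2(6): exp(t · J_2(6)) = e^(6t)·(I + t·N), where N is the 2×2 nilpotent shift.
  For a 1×1 block at λ = 6: exp(t · [6]) = [e^(6t)].

After assembling e^{tJ} and conjugating by P, we get:

e^{tB} =
  [exp(6*t), 0, 0]
  [0, 3*t*exp(6*t) + exp(6*t), -9*t*exp(6*t)]
  [0, t*exp(6*t), -3*t*exp(6*t) + exp(6*t)]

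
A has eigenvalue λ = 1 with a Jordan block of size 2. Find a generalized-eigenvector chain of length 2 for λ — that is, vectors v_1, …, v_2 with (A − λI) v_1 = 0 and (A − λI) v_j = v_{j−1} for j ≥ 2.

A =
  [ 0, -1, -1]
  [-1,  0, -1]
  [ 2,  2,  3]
A Jordan chain for λ = 1 of length 2:
v_1 = (-1, -1, 2)ᵀ
v_2 = (1, 0, 0)ᵀ

Let N = A − (1)·I. We want v_2 with N^2 v_2 = 0 but N^1 v_2 ≠ 0; then v_{j-1} := N · v_j for j = 2, …, 2.

Pick v_2 = (1, 0, 0)ᵀ.
Then v_1 = N · v_2 = (-1, -1, 2)ᵀ.

Sanity check: (A − (1)·I) v_1 = (0, 0, 0)ᵀ = 0. ✓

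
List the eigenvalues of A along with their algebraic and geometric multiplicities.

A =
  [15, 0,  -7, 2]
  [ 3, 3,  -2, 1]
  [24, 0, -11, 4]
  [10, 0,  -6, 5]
λ = 3: alg = 4, geom = 2

Step 1 — factor the characteristic polynomial to read off the algebraic multiplicities:
  χ_A(x) = (x - 3)^4

Step 2 — compute geometric multiplicities via the rank-nullity identity g(λ) = n − rank(A − λI):
  rank(A − (3)·I) = 2, so dim ker(A − (3)·I) = n − 2 = 2

Summary:
  λ = 3: algebraic multiplicity = 4, geometric multiplicity = 2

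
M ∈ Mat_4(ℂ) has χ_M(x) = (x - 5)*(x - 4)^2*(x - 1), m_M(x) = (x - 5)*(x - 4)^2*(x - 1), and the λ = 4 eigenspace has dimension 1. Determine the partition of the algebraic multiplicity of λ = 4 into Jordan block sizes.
Block sizes for λ = 4: [2]

Step 1 — from the characteristic polynomial, algebraic multiplicity of λ = 4 is 2. From dim ker(M − (4)·I) = 1, there are exactly 1 Jordan blocks for λ = 4.
Step 2 — from the minimal polynomial, the factor (x − 4)^2 tells us the largest block for λ = 4 has size 2.
Step 3 — with total size 2, 1 blocks, and largest block 2, the block sizes (in nonincreasing order) are [2].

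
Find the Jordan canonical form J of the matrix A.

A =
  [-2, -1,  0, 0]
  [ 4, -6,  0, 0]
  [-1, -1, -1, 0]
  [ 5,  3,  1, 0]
J_2(-4) ⊕ J_1(-1) ⊕ J_1(0)

The characteristic polynomial is
  det(x·I − A) = x^4 + 9*x^3 + 24*x^2 + 16*x = x*(x + 1)*(x + 4)^2

Eigenvalues and multiplicities (the geometric multiplicity of λ is n − rank(A − λI), which equals the number of Jordan blocks for λ):
  λ = -4: algebraic multiplicity = 2, geometric multiplicity = 1
  λ = -1: algebraic multiplicity = 1, geometric multiplicity = 1
  λ = 0: algebraic multiplicity = 1, geometric multiplicity = 1

Determining the block sizes for each eigenvalue:
  λ = -4: one block (gm = 1), so the single block has size am = 2 → block sizes [2]
  λ = -1: one block (gm = 1), so the single block has size am = 1 → block sizes [1]
  λ = 0: one block (gm = 1), so the single block has size am = 1 → block sizes [1]

Assembling the blocks gives a Jordan form
J =
  [-4,  1,  0, 0]
  [ 0, -4,  0, 0]
  [ 0,  0, -1, 0]
  [ 0,  0,  0, 0]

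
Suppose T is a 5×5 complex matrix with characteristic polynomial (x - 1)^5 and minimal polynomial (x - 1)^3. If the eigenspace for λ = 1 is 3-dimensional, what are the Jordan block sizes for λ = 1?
Block sizes for λ = 1: [3, 1, 1]

Step 1 — from the characteristic polynomial, algebraic multiplicity of λ = 1 is 5. From dim ker(T − (1)·I) = 3, there are exactly 3 Jordan blocks for λ = 1.
Step 2 — from the minimal polynomial, the factor (x − 1)^3 tells us the largest block for λ = 1 has size 3.
Step 3 — with total size 5, 3 blocks, and largest block 3, the block sizes (in nonincreasing order) are [3, 1, 1].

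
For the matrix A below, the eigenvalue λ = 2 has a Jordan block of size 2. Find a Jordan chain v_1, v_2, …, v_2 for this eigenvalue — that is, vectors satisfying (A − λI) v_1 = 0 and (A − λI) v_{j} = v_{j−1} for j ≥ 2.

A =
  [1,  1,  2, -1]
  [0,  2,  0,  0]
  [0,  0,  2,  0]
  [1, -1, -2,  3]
A Jordan chain for λ = 2 of length 2:
v_1 = (-1, 0, 0, 1)ᵀ
v_2 = (1, 0, 0, 0)ᵀ

Let N = A − (2)·I. We want v_2 with N^2 v_2 = 0 but N^1 v_2 ≠ 0; then v_{j-1} := N · v_j for j = 2, …, 2.

Pick v_2 = (1, 0, 0, 0)ᵀ.
Then v_1 = N · v_2 = (-1, 0, 0, 1)ᵀ.

Sanity check: (A − (2)·I) v_1 = (0, 0, 0, 0)ᵀ = 0. ✓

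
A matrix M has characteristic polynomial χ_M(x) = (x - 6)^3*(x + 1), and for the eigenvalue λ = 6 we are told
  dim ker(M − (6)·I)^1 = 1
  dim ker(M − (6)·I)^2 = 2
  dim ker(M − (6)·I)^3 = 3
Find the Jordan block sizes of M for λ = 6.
Block sizes for λ = 6: [3]

From the dimensions of kernels of powers, the number of Jordan blocks of size at least j is d_j − d_{j−1} where d_j = dim ker(N^j) (with d_0 = 0). Computing the differences gives [1, 1, 1].
The number of blocks of size exactly k is (#blocks of size ≥ k) − (#blocks of size ≥ k + 1), so the partition is: 1 block(s) of size 3.
In nonincreasing order the block sizes are [3].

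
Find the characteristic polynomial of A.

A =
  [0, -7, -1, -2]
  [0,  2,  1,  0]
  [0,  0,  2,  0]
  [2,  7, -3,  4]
x^4 - 8*x^3 + 24*x^2 - 32*x + 16

Expanding det(x·I − A) (e.g. by cofactor expansion or by noting that A is similar to its Jordan form J, which has the same characteristic polynomial as A) gives
  χ_A(x) = x^4 - 8*x^3 + 24*x^2 - 32*x + 16
which factors as (x - 2)^4. The eigenvalues (with algebraic multiplicities) are λ = 2 with multiplicity 4.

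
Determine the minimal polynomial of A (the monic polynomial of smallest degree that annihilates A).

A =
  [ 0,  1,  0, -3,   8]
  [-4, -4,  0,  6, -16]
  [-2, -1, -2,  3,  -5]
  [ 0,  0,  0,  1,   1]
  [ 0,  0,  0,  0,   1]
x^4 + 2*x^3 - 3*x^2 - 4*x + 4

The characteristic polynomial is χ_A(x) = (x - 1)^2*(x + 2)^3, so the eigenvalues are known. The minimal polynomial is
  m_A(x) = Π_λ (x − λ)^{k_λ}
where k_λ is the size of the *largest* Jordan block for λ (equivalently, the smallest k with (A − λI)^k v = 0 for every generalised eigenvector v of λ).

  λ = -2: largest Jordan block has size 2, contributing (x + 2)^2
  λ = 1: largest Jordan block has size 2, contributing (x − 1)^2

So m_A(x) = (x - 1)^2*(x + 2)^2 = x^4 + 2*x^3 - 3*x^2 - 4*x + 4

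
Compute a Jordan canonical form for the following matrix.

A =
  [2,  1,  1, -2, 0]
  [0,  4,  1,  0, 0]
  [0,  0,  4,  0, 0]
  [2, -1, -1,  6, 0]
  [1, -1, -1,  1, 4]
J_3(4) ⊕ J_2(4)

The characteristic polynomial is
  det(x·I − A) = x^5 - 20*x^4 + 160*x^3 - 640*x^2 + 1280*x - 1024 = (x - 4)^5

Eigenvalues and multiplicities (the geometric multiplicity of λ is n − rank(A − λI), which equals the number of Jordan blocks for λ):
  λ = 4: algebraic multiplicity = 5, geometric multiplicity = 2

Determining the block sizes for each eigenvalue:
  λ = 4: with am = 5 and gm = 2, the partition is not yet determined (e.g. several partitions of 5 into 2 parts exist). Let N = A − (4)·I. Computing rank(N^1) = 3, rank(N^2) = 1, rank(N^3) = 0; the number of blocks of size ≥ j is rank(N^{j−1}) − rank(N^j), giving [2, 2, 1]. So we have 1 block(s) of size 3, 1 block(s) of size 2 → block sizes [3, 2]

Assembling the blocks gives a Jordan form
J =
  [4, 1, 0, 0, 0]
  [0, 4, 1, 0, 0]
  [0, 0, 4, 0, 0]
  [0, 0, 0, 4, 1]
  [0, 0, 0, 0, 4]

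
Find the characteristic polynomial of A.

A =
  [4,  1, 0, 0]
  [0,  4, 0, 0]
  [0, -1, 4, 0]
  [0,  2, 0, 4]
x^4 - 16*x^3 + 96*x^2 - 256*x + 256

Expanding det(x·I − A) (e.g. by cofactor expansion or by noting that A is similar to its Jordan form J, which has the same characteristic polynomial as A) gives
  χ_A(x) = x^4 - 16*x^3 + 96*x^2 - 256*x + 256
which factors as (x - 4)^4. The eigenvalues (with algebraic multiplicities) are λ = 4 with multiplicity 4.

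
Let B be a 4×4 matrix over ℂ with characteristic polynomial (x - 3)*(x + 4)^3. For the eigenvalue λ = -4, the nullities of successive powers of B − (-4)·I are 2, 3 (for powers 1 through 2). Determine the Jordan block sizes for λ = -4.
Block sizes for λ = -4: [2, 1]

From the dimensions of kernels of powers, the number of Jordan blocks of size at least j is d_j − d_{j−1} where d_j = dim ker(N^j) (with d_0 = 0). Computing the differences gives [2, 1].
The number of blocks of size exactly k is (#blocks of size ≥ k) − (#blocks of size ≥ k + 1), so the partition is: 1 block(s) of size 1, 1 block(s) of size 2.
In nonincreasing order the block sizes are [2, 1].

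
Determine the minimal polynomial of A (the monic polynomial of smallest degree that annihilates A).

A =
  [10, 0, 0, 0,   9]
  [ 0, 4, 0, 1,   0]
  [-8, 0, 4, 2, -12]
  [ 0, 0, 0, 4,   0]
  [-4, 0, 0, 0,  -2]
x^2 - 8*x + 16

The characteristic polynomial is χ_A(x) = (x - 4)^5, so the eigenvalues are known. The minimal polynomial is
  m_A(x) = Π_λ (x − λ)^{k_λ}
where k_λ is the size of the *largest* Jordan block for λ (equivalently, the smallest k with (A − λI)^k v = 0 for every generalised eigenvector v of λ).

  λ = 4: largest Jordan block has size 2, contributing (x − 4)^2

So m_A(x) = (x - 4)^2 = x^2 - 8*x + 16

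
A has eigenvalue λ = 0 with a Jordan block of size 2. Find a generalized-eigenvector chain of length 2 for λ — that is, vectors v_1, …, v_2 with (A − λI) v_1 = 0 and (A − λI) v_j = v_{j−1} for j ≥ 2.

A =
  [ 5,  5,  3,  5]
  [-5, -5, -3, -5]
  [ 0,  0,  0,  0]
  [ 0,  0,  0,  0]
A Jordan chain for λ = 0 of length 2:
v_1 = (5, -5, 0, 0)ᵀ
v_2 = (1, 0, 0, 0)ᵀ

Let N = A − (0)·I. We want v_2 with N^2 v_2 = 0 but N^1 v_2 ≠ 0; then v_{j-1} := N · v_j for j = 2, …, 2.

Pick v_2 = (1, 0, 0, 0)ᵀ.
Then v_1 = N · v_2 = (5, -5, 0, 0)ᵀ.

Sanity check: (A − (0)·I) v_1 = (0, 0, 0, 0)ᵀ = 0. ✓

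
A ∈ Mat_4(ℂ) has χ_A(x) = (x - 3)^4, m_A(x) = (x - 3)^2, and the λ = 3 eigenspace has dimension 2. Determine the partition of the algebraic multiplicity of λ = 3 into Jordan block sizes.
Block sizes for λ = 3: [2, 2]

Step 1 — from the characteristic polynomial, algebraic multiplicity of λ = 3 is 4. From dim ker(A − (3)·I) = 2, there are exactly 2 Jordan blocks for λ = 3.
Step 2 — from the minimal polynomial, the factor (x − 3)^2 tells us the largest block for λ = 3 has size 2.
Step 3 — with total size 4, 2 blocks, and largest block 2, the block sizes (in nonincreasing order) are [2, 2].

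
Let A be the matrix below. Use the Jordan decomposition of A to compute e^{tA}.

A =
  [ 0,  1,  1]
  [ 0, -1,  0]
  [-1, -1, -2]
e^{tA} =
  [t*exp(-t) + exp(-t), t*exp(-t), t*exp(-t)]
  [0, exp(-t), 0]
  [-t*exp(-t), -t*exp(-t), -t*exp(-t) + exp(-t)]

Strategy: write A = P · J · P⁻¹ where J is a Jordan canonical form, so e^{tA} = P · e^{tJ} · P⁻¹, and e^{tJ} can be computed block-by-block.

A has Jordan form
J =
  [-1,  1,  0]
  [ 0, -1,  0]
  [ 0,  0, -1]
(up to reordering of blocks).

Per-block formulas:
  For a 2×2 Jordan block J_2(-1): exp(t · J_2(-1)) = e^(-1t)·(I + t·N), where N is the 2×2 nilpotent shift.
  For a 1×1 block at λ = -1: exp(t · [-1]) = [e^(-1t)].

After assembling e^{tJ} and conjugating by P, we get:

e^{tA} =
  [t*exp(-t) + exp(-t), t*exp(-t), t*exp(-t)]
  [0, exp(-t), 0]
  [-t*exp(-t), -t*exp(-t), -t*exp(-t) + exp(-t)]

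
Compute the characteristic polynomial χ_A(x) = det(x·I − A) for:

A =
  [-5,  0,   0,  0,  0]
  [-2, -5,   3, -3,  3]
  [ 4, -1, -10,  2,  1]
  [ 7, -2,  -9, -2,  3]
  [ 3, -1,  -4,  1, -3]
x^5 + 25*x^4 + 250*x^3 + 1250*x^2 + 3125*x + 3125

Expanding det(x·I − A) (e.g. by cofactor expansion or by noting that A is similar to its Jordan form J, which has the same characteristic polynomial as A) gives
  χ_A(x) = x^5 + 25*x^4 + 250*x^3 + 1250*x^2 + 3125*x + 3125
which factors as (x + 5)^5. The eigenvalues (with algebraic multiplicities) are λ = -5 with multiplicity 5.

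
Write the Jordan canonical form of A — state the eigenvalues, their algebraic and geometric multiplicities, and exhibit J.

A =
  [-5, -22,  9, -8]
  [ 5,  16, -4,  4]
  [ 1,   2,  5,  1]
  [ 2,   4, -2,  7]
J_1(5) ⊕ J_3(6)

The characteristic polynomial is
  det(x·I − A) = x^4 - 23*x^3 + 198*x^2 - 756*x + 1080 = (x - 6)^3*(x - 5)

Eigenvalues and multiplicities (the geometric multiplicity of λ is n − rank(A − λI), which equals the number of Jordan blocks for λ):
  λ = 5: algebraic multiplicity = 1, geometric multiplicity = 1
  λ = 6: algebraic multiplicity = 3, geometric multiplicity = 1

Determining the block sizes for each eigenvalue:
  λ = 5: one block (gm = 1), so the single block has size am = 1 → block sizes [1]
  λ = 6: one block (gm = 1), so the single block has size am = 3 → block sizes [3]

Assembling the blocks gives a Jordan form
J =
  [5, 0, 0, 0]
  [0, 6, 1, 0]
  [0, 0, 6, 1]
  [0, 0, 0, 6]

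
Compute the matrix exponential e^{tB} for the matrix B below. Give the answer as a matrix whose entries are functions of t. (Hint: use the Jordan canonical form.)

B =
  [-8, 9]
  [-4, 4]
e^{tB} =
  [-6*t*exp(-2*t) + exp(-2*t), 9*t*exp(-2*t)]
  [-4*t*exp(-2*t), 6*t*exp(-2*t) + exp(-2*t)]

Strategy: write B = P · J · P⁻¹ where J is a Jordan canonical form, so e^{tB} = P · e^{tJ} · P⁻¹, and e^{tJ} can be computed block-by-block.

B has Jordan form
J =
  [-2,  1]
  [ 0, -2]
(up to reordering of blocks).

Per-block formulas:
  For a 2×2 Jordan block J_2(-2): exp(t · J_2(-2)) = e^(-2t)·(I + t·N), where N is the 2×2 nilpotent shift.

After assembling e^{tJ} and conjugating by P, we get:

e^{tB} =
  [-6*t*exp(-2*t) + exp(-2*t), 9*t*exp(-2*t)]
  [-4*t*exp(-2*t), 6*t*exp(-2*t) + exp(-2*t)]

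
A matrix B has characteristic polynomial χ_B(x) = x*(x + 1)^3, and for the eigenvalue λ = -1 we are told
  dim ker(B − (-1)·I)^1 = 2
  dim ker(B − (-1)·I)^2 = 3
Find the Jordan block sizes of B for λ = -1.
Block sizes for λ = -1: [2, 1]

From the dimensions of kernels of powers, the number of Jordan blocks of size at least j is d_j − d_{j−1} where d_j = dim ker(N^j) (with d_0 = 0). Computing the differences gives [2, 1].
The number of blocks of size exactly k is (#blocks of size ≥ k) − (#blocks of size ≥ k + 1), so the partition is: 1 block(s) of size 1, 1 block(s) of size 2.
In nonincreasing order the block sizes are [2, 1].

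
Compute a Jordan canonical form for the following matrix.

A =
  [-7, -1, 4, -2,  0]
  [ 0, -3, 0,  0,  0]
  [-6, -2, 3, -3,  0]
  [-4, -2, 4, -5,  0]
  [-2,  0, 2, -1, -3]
J_2(-3) ⊕ J_2(-3) ⊕ J_1(-3)

The characteristic polynomial is
  det(x·I − A) = x^5 + 15*x^4 + 90*x^3 + 270*x^2 + 405*x + 243 = (x + 3)^5

Eigenvalues and multiplicities (the geometric multiplicity of λ is n − rank(A − λI), which equals the number of Jordan blocks for λ):
  λ = -3: algebraic multiplicity = 5, geometric multiplicity = 3

Determining the block sizes for each eigenvalue:
  λ = -3: with am = 5 and gm = 3, the partition is not yet determined (e.g. several partitions of 5 into 3 parts exist). Let N = A − (-3)·I. Computing rank(N^1) = 2, rank(N^2) = 0; the number of blocks of size ≥ j is rank(N^{j−1}) − rank(N^j), giving [3, 2]. So we have 2 block(s) of size 2, 1 block(s) of size 1 → block sizes [2, 2, 1]

Assembling the blocks gives a Jordan form
J =
  [-3,  1,  0,  0,  0]
  [ 0, -3,  0,  0,  0]
  [ 0,  0, -3,  1,  0]
  [ 0,  0,  0, -3,  0]
  [ 0,  0,  0,  0, -3]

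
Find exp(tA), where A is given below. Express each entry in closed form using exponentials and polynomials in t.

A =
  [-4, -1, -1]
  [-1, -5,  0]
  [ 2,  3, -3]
e^{tA} =
  [-t^2*exp(-4*t)/2 + exp(-4*t), -t^2*exp(-4*t) - t*exp(-4*t), -t^2*exp(-4*t)/2 - t*exp(-4*t)]
  [t^2*exp(-4*t)/2 - t*exp(-4*t), t^2*exp(-4*t) - t*exp(-4*t) + exp(-4*t), t^2*exp(-4*t)/2]
  [-t^2*exp(-4*t)/2 + 2*t*exp(-4*t), -t^2*exp(-4*t) + 3*t*exp(-4*t), -t^2*exp(-4*t)/2 + t*exp(-4*t) + exp(-4*t)]

Strategy: write A = P · J · P⁻¹ where J is a Jordan canonical form, so e^{tA} = P · e^{tJ} · P⁻¹, and e^{tJ} can be computed block-by-block.

A has Jordan form
J =
  [-4,  1,  0]
  [ 0, -4,  1]
  [ 0,  0, -4]
(up to reordering of blocks).

Per-block formulas:
  For a 3×3 Jordan block J_3(-4): exp(t · J_3(-4)) = e^(-4t)·(I + t·N + (t^2/2)·N^2), where N is the 3×3 nilpotent shift.

After assembling e^{tJ} and conjugating by P, we get:

e^{tA} =
  [-t^2*exp(-4*t)/2 + exp(-4*t), -t^2*exp(-4*t) - t*exp(-4*t), -t^2*exp(-4*t)/2 - t*exp(-4*t)]
  [t^2*exp(-4*t)/2 - t*exp(-4*t), t^2*exp(-4*t) - t*exp(-4*t) + exp(-4*t), t^2*exp(-4*t)/2]
  [-t^2*exp(-4*t)/2 + 2*t*exp(-4*t), -t^2*exp(-4*t) + 3*t*exp(-4*t), -t^2*exp(-4*t)/2 + t*exp(-4*t) + exp(-4*t)]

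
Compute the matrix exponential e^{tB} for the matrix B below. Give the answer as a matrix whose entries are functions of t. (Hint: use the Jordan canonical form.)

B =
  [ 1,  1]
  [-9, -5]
e^{tB} =
  [3*t*exp(-2*t) + exp(-2*t), t*exp(-2*t)]
  [-9*t*exp(-2*t), -3*t*exp(-2*t) + exp(-2*t)]

Strategy: write B = P · J · P⁻¹ where J is a Jordan canonical form, so e^{tB} = P · e^{tJ} · P⁻¹, and e^{tJ} can be computed block-by-block.

B has Jordan form
J =
  [-2,  1]
  [ 0, -2]
(up to reordering of blocks).

Per-block formulas:
  For a 2×2 Jordan block J_2(-2): exp(t · J_2(-2)) = e^(-2t)·(I + t·N), where N is the 2×2 nilpotent shift.

After assembling e^{tJ} and conjugating by P, we get:

e^{tB} =
  [3*t*exp(-2*t) + exp(-2*t), t*exp(-2*t)]
  [-9*t*exp(-2*t), -3*t*exp(-2*t) + exp(-2*t)]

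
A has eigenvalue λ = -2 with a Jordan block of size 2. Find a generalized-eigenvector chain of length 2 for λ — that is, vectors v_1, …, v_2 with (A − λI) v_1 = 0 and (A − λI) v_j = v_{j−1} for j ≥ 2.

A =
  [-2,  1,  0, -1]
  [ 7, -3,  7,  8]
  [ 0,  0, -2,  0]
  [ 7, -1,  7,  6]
A Jordan chain for λ = -2 of length 2:
v_1 = (1, -1, 0, -1)ᵀ
v_2 = (0, 1, 0, 0)ᵀ

Let N = A − (-2)·I. We want v_2 with N^2 v_2 = 0 but N^1 v_2 ≠ 0; then v_{j-1} := N · v_j for j = 2, …, 2.

Pick v_2 = (0, 1, 0, 0)ᵀ.
Then v_1 = N · v_2 = (1, -1, 0, -1)ᵀ.

Sanity check: (A − (-2)·I) v_1 = (0, 0, 0, 0)ᵀ = 0. ✓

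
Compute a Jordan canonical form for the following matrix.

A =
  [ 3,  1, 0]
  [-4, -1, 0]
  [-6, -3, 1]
J_2(1) ⊕ J_1(1)

The characteristic polynomial is
  det(x·I − A) = x^3 - 3*x^2 + 3*x - 1 = (x - 1)^3

Eigenvalues and multiplicities (the geometric multiplicity of λ is n − rank(A − λI), which equals the number of Jordan blocks for λ):
  λ = 1: algebraic multiplicity = 3, geometric multiplicity = 2

Determining the block sizes for each eigenvalue:
  λ = 1: 2 blocks summing to 3 forces exactly one block of size 2 and the rest size 1 → block sizes [2, 1]

Assembling the blocks gives a Jordan form
J =
  [1, 1, 0]
  [0, 1, 0]
  [0, 0, 1]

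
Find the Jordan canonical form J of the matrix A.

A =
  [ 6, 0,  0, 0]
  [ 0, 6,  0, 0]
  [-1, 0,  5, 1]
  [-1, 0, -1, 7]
J_2(6) ⊕ J_1(6) ⊕ J_1(6)

The characteristic polynomial is
  det(x·I − A) = x^4 - 24*x^3 + 216*x^2 - 864*x + 1296 = (x - 6)^4

Eigenvalues and multiplicities (the geometric multiplicity of λ is n − rank(A − λI), which equals the number of Jordan blocks for λ):
  λ = 6: algebraic multiplicity = 4, geometric multiplicity = 3

Determining the block sizes for each eigenvalue:
  λ = 6: 3 blocks summing to 4 forces exactly one block of size 2 and the rest size 1 → block sizes [2, 1, 1]

Assembling the blocks gives a Jordan form
J =
  [6, 1, 0, 0]
  [0, 6, 0, 0]
  [0, 0, 6, 0]
  [0, 0, 0, 6]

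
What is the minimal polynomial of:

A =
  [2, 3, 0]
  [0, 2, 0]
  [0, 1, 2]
x^2 - 4*x + 4

The characteristic polynomial is χ_A(x) = (x - 2)^3, so the eigenvalues are known. The minimal polynomial is
  m_A(x) = Π_λ (x − λ)^{k_λ}
where k_λ is the size of the *largest* Jordan block for λ (equivalently, the smallest k with (A − λI)^k v = 0 for every generalised eigenvector v of λ).

  λ = 2: largest Jordan block has size 2, contributing (x − 2)^2

So m_A(x) = (x - 2)^2 = x^2 - 4*x + 4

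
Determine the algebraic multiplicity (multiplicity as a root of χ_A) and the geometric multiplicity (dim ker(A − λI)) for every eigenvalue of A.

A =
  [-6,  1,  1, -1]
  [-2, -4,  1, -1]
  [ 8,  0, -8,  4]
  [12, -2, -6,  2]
λ = -4: alg = 4, geom = 2

Step 1 — factor the characteristic polynomial to read off the algebraic multiplicities:
  χ_A(x) = (x + 4)^4

Step 2 — compute geometric multiplicities via the rank-nullity identity g(λ) = n − rank(A − λI):
  rank(A − (-4)·I) = 2, so dim ker(A − (-4)·I) = n − 2 = 2

Summary:
  λ = -4: algebraic multiplicity = 4, geometric multiplicity = 2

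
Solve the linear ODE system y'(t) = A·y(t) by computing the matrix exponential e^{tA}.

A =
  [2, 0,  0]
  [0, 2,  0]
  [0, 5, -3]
e^{tA} =
  [exp(2*t), 0, 0]
  [0, exp(2*t), 0]
  [0, exp(2*t) - exp(-3*t), exp(-3*t)]

Strategy: write A = P · J · P⁻¹ where J is a Jordan canonical form, so e^{tA} = P · e^{tJ} · P⁻¹, and e^{tJ} can be computed block-by-block.

A has Jordan form
J =
  [-3, 0, 0]
  [ 0, 2, 0]
  [ 0, 0, 2]
(up to reordering of blocks).

Per-block formulas:
  For a 1×1 block at λ = -3: exp(t · [-3]) = [e^(-3t)].
  For a 1×1 block at λ = 2: exp(t · [2]) = [e^(2t)].

After assembling e^{tJ} and conjugating by P, we get:

e^{tA} =
  [exp(2*t), 0, 0]
  [0, exp(2*t), 0]
  [0, exp(2*t) - exp(-3*t), exp(-3*t)]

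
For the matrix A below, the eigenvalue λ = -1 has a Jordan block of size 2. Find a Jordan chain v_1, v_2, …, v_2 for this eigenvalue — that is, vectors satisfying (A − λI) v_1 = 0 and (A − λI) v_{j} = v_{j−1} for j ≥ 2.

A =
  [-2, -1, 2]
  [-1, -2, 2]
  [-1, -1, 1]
A Jordan chain for λ = -1 of length 2:
v_1 = (-1, -1, -1)ᵀ
v_2 = (1, 0, 0)ᵀ

Let N = A − (-1)·I. We want v_2 with N^2 v_2 = 0 but N^1 v_2 ≠ 0; then v_{j-1} := N · v_j for j = 2, …, 2.

Pick v_2 = (1, 0, 0)ᵀ.
Then v_1 = N · v_2 = (-1, -1, -1)ᵀ.

Sanity check: (A − (-1)·I) v_1 = (0, 0, 0)ᵀ = 0. ✓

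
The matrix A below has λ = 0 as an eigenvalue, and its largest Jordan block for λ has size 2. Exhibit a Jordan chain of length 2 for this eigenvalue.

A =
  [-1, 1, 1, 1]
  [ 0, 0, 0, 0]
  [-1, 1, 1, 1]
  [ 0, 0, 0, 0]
A Jordan chain for λ = 0 of length 2:
v_1 = (-1, 0, -1, 0)ᵀ
v_2 = (1, 0, 0, 0)ᵀ

Let N = A − (0)·I. We want v_2 with N^2 v_2 = 0 but N^1 v_2 ≠ 0; then v_{j-1} := N · v_j for j = 2, …, 2.

Pick v_2 = (1, 0, 0, 0)ᵀ.
Then v_1 = N · v_2 = (-1, 0, -1, 0)ᵀ.

Sanity check: (A − (0)·I) v_1 = (0, 0, 0, 0)ᵀ = 0. ✓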